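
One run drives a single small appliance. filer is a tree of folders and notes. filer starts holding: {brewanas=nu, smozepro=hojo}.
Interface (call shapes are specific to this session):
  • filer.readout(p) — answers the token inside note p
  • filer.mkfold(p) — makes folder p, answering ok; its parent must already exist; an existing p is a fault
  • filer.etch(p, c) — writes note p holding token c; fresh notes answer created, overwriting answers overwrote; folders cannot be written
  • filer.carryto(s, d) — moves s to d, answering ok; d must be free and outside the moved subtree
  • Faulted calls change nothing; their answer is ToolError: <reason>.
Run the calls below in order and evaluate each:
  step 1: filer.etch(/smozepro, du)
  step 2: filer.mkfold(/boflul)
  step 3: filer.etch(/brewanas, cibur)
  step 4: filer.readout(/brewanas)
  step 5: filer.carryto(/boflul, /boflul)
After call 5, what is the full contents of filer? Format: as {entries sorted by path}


Answer: {boflul/, brewanas=cibur, smozepro=du}

Derivation:
==> etch(p=/smozepro, c=du)
<== overwrote
==> mkfold(p=/boflul)
<== ok
==> etch(p=/brewanas, c=cibur)
<== overwrote
==> readout(p=/brewanas)
<== cibur
==> carryto(s=/boflul, d=/boflul)
<== ToolError: exists


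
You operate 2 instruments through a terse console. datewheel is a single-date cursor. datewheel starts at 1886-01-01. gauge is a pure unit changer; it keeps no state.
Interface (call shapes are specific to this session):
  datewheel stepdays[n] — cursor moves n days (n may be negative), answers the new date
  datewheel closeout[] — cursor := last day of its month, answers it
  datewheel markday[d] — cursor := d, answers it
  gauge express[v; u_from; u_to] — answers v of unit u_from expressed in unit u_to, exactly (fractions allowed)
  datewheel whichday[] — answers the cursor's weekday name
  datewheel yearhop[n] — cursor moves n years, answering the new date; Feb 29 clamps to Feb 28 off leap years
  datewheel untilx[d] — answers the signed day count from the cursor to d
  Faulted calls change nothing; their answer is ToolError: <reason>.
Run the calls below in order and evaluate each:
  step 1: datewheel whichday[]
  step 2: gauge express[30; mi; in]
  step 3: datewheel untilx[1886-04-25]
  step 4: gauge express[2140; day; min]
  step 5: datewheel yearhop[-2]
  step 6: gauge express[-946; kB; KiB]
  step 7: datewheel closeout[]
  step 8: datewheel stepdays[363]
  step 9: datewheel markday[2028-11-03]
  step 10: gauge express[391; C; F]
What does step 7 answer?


Answer: 1884-01-31

Derivation:
# datewheel whichday() : Friday
# gauge express(30, mi, in) : 1900800
# datewheel untilx(1886-04-25) : 114
# gauge express(2140, day, min) : 3081600
# datewheel yearhop(-2) : 1884-01-01
# gauge express(-946, kB, KiB) : -59125/64
# datewheel closeout() : 1884-01-31
# datewheel stepdays(363) : 1885-01-28
# datewheel markday(2028-11-03) : 2028-11-03
# gauge express(391, C, F) : 3679/5


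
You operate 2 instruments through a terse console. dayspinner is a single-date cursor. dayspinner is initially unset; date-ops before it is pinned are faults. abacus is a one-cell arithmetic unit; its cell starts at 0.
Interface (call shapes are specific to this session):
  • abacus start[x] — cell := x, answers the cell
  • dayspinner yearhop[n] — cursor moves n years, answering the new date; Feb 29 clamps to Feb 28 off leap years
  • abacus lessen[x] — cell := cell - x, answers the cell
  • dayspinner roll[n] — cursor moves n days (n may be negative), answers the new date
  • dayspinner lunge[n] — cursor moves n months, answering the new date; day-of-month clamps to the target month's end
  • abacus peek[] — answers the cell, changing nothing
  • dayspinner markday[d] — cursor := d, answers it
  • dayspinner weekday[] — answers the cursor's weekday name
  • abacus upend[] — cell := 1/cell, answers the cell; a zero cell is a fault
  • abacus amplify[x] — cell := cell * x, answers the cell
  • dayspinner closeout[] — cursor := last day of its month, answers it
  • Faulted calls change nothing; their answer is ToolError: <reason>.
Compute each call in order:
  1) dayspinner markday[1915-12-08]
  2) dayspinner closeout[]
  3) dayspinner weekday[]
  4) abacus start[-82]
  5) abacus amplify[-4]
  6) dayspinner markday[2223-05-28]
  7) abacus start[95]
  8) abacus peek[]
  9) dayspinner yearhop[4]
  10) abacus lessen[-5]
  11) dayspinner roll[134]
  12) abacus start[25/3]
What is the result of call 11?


·→ dayspinner markday(d=1915-12-08)
·← 1915-12-08
·→ dayspinner closeout()
·← 1915-12-31
·→ dayspinner weekday()
·← Friday
·→ abacus start(x=-82)
·← -82
·→ abacus amplify(x=-4)
·← 328
·→ dayspinner markday(d=2223-05-28)
·← 2223-05-28
·→ abacus start(x=95)
·← 95
·→ abacus peek()
·← 95
·→ dayspinner yearhop(n=4)
·← 2227-05-28
·→ abacus lessen(x=-5)
·← 100
·→ dayspinner roll(n=134)
·← 2227-10-09
·→ abacus start(x=25/3)
·← 25/3

Answer: 2227-10-09


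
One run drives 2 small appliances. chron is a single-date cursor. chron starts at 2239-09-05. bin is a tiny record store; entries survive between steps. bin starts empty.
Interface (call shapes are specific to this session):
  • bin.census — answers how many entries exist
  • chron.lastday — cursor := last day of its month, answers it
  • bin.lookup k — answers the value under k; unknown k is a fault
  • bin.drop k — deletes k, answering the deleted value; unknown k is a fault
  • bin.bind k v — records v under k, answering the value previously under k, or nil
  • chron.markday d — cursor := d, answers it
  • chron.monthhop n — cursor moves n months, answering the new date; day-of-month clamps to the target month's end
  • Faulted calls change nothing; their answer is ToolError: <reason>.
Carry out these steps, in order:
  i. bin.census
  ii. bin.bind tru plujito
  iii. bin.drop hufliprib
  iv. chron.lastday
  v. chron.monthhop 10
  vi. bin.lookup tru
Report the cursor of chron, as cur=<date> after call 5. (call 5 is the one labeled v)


-> census()
<- 0
-> bind(k='tru', v='plujito')
<- nil
-> drop(k='hufliprib')
<- ToolError: no such key hufliprib
-> lastday()
<- 2239-09-30
-> monthhop(n='10')
<- 2240-07-30
-> lookup(k='tru')
<- plujito

Answer: cur=2240-07-30


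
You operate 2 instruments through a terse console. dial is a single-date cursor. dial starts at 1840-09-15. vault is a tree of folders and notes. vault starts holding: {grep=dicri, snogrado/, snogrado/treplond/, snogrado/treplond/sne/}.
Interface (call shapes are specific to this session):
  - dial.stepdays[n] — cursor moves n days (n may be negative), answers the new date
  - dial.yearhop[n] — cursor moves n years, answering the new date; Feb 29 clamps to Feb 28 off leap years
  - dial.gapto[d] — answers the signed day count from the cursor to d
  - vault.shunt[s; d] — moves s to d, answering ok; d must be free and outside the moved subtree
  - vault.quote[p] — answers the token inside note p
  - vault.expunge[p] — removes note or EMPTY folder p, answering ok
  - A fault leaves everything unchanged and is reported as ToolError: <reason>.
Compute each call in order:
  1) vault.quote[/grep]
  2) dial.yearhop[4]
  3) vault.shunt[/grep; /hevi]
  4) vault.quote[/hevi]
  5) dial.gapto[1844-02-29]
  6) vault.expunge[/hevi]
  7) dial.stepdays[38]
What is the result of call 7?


% quote(/grep) : dicri
% yearhop(4) : 1844-09-15
% shunt(/grep, /hevi) : ok
% quote(/hevi) : dicri
% gapto(1844-02-29) : -199
% expunge(/hevi) : ok
% stepdays(38) : 1844-10-23

Answer: 1844-10-23


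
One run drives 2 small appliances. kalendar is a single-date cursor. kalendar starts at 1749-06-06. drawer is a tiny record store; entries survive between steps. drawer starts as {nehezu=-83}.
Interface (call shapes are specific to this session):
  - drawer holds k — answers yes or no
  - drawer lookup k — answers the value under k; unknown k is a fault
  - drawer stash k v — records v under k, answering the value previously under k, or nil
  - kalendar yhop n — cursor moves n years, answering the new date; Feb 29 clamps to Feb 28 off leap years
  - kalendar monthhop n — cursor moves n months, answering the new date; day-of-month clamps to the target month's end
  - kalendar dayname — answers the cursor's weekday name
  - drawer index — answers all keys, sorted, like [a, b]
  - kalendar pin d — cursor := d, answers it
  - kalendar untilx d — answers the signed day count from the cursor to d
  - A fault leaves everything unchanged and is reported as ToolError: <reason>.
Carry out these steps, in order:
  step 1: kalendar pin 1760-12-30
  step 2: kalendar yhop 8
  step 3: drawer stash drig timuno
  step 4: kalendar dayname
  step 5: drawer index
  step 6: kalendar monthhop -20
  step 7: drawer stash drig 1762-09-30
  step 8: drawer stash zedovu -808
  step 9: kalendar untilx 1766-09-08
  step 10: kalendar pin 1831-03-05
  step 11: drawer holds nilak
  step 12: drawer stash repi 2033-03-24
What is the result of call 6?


Answer: 1767-04-30

Derivation:
Invoking kalendar pin(d=1760-12-30), which returns 1760-12-30.
Invoking kalendar yhop(n=8), yielding 1768-12-30.
I call drawer stash(k=drig, v=timuno), and get nil.
Then kalendar dayname, — result: Friday.
Invoking drawer index(), yielding [drig, nehezu].
I try kalendar monthhop(n=-20): 1767-04-30.
Next I call drawer stash(k=drig, v=1762-09-30), and get timuno.
I try drawer stash(k=zedovu, v=-808), giving nil.
I try kalendar untilx(d=1766-09-08), → -234.
I use kalendar pin(d=1831-03-05), which returns 1831-03-05.
Calling drawer holds(k=nilak), yielding no.
I run drawer stash(k=repi, v=2033-03-24), giving nil.


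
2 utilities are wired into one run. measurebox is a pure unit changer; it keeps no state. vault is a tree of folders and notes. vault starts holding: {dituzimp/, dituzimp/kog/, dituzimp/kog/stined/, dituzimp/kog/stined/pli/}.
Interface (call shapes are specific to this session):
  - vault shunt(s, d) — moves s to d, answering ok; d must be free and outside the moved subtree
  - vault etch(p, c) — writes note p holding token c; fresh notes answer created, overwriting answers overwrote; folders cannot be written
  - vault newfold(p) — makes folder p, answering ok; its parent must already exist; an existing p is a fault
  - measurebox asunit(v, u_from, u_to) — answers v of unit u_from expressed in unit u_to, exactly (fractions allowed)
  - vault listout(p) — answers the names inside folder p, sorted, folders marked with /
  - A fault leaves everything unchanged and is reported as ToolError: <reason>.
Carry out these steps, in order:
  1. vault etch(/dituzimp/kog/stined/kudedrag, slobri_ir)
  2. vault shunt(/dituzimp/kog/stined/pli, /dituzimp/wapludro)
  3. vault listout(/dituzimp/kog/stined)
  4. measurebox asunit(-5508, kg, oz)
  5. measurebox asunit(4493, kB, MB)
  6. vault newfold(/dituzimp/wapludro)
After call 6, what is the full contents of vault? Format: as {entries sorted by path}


Answer: {dituzimp/, dituzimp/kog/, dituzimp/kog/stined/, dituzimp/kog/stined/kudedrag=slobri_ir, dituzimp/wapludro/}

Derivation:
I invoke vault etch passing p: /dituzimp/kog/stined/kudedrag, c: slobri_ir, and get created.
I run vault shunt passing s: /dituzimp/kog/stined/pli, d: /dituzimp/wapludro, yielding ok.
I invoke vault listout passing p: /dituzimp/kog/stined, yielding [kudedrag].
Calling measurebox asunit passing v: -5508, u_from: kg, u_to: oz, → -8812800000000/45359237.
Invoking measurebox asunit passing v: 4493, u_from: kB, u_to: MB, giving 4493/1000.
I run vault newfold passing p: /dituzimp/wapludro, which returns ToolError: exists.


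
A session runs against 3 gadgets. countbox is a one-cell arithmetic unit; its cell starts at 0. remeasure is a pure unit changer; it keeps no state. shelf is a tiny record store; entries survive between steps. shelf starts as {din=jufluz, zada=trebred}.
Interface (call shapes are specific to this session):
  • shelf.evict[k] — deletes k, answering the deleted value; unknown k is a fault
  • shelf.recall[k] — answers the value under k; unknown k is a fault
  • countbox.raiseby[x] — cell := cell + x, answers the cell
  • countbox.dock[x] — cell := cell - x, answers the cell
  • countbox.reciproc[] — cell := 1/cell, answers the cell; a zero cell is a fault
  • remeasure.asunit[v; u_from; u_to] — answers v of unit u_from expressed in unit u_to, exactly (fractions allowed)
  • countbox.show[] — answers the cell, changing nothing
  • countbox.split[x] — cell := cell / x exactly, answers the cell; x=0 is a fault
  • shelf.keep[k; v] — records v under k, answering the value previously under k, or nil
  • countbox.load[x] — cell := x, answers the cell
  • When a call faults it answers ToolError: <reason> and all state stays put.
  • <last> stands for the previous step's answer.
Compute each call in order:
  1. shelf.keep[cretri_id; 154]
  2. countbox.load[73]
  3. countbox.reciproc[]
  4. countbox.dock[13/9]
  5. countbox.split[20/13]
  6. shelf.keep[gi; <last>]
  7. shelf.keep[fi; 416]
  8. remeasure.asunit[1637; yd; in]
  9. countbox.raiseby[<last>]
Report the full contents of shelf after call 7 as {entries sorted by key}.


Then shelf.keep using k: cretri_id, v: 154, and observe nil.
I call countbox.load using x: 73, yielding 73.
I call countbox.reciproc(): 1/73.
Next I call countbox.dock using x: 13/9, which returns -940/657.
Using countbox.split using x: 20/13, — result: -611/657.
Using shelf.keep using k: gi, v: <last>, — result: nil.
I call shelf.keep using k: fi, v: 416, and get nil.
Using remeasure.asunit using v: 1637, u_from: yd, u_to: in: 58932.
I run countbox.raiseby using x: <last>: 38717713/657.

Answer: {cretri_id=154, din=jufluz, fi=416, gi=-611/657, zada=trebred}


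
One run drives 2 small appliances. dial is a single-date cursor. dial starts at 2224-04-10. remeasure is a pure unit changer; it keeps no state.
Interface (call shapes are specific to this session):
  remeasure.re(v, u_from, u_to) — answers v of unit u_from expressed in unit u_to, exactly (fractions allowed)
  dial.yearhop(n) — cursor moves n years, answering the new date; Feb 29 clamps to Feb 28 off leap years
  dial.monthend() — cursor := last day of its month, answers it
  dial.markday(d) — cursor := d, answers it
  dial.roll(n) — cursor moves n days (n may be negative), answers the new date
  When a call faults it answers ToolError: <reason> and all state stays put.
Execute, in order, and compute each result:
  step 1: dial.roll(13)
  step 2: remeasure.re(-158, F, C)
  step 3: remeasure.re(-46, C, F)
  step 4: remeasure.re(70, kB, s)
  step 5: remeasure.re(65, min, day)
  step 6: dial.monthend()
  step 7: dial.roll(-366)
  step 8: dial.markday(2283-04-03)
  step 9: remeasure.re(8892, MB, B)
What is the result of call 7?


Do: roll[n=13]
See: 2224-04-23
Do: re[v=-158; u_from=F; u_to=C]
See: -950/9
Do: re[v=-46; u_from=C; u_to=F]
See: -254/5
Do: re[v=70; u_from=kB; u_to=s]
See: ToolError: incompatible units
Do: re[v=65; u_from=min; u_to=day]
See: 13/288
Do: monthend[]
See: 2224-04-30
Do: roll[n=-366]
See: 2223-04-30
Do: markday[d=2283-04-03]
See: 2283-04-03
Do: re[v=8892; u_from=MB; u_to=B]
See: 8892000000

Answer: 2223-04-30


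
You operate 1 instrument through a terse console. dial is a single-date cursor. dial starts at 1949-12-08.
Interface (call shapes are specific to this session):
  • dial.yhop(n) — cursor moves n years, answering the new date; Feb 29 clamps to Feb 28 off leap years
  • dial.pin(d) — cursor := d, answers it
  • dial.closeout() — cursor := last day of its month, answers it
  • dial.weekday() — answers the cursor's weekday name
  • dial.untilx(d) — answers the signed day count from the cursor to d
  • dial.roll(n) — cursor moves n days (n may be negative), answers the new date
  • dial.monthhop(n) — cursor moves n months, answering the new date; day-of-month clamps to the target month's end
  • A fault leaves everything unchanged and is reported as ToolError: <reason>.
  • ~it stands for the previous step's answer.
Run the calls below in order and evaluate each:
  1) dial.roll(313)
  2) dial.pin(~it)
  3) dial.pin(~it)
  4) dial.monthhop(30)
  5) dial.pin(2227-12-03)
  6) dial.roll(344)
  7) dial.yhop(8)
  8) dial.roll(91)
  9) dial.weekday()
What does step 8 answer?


Answer: 2237-02-10

Derivation:
CALL dial.roll[n='313']
RET  1950-10-17
CALL dial.pin[d='~it']
RET  1950-10-17
CALL dial.pin[d='~it']
RET  1950-10-17
CALL dial.monthhop[n='30']
RET  1953-04-17
CALL dial.pin[d='2227-12-03']
RET  2227-12-03
CALL dial.roll[n='344']
RET  2228-11-11
CALL dial.yhop[n='8']
RET  2236-11-11
CALL dial.roll[n='91']
RET  2237-02-10
CALL dial.weekday[]
RET  Friday


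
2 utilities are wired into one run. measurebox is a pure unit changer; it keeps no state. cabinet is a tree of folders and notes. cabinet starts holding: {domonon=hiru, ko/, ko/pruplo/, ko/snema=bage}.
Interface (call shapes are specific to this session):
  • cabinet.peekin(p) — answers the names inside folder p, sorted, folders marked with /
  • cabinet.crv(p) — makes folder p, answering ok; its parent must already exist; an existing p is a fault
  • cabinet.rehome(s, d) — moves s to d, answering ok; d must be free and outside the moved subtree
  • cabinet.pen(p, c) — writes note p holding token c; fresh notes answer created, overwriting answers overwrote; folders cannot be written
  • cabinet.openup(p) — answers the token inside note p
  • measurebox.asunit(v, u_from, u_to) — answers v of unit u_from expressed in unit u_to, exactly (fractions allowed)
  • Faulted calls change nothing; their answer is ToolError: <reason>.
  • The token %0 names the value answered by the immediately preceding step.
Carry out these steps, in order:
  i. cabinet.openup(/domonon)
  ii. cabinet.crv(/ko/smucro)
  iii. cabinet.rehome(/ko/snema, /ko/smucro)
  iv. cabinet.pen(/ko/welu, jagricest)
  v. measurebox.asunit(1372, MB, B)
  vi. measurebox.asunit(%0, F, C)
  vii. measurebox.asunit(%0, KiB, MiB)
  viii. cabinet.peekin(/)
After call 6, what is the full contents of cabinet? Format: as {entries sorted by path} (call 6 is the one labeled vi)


Answer: {domonon=hiru, ko/, ko/pruplo/, ko/smucro/, ko/snema=bage, ko/welu=jagricest}

Derivation:
>>> cabinet.openup p: /domonon
  hiru
>>> cabinet.crv p: /ko/smucro
  ok
>>> cabinet.rehome s: /ko/snema d: /ko/smucro
  ToolError: exists
>>> cabinet.pen p: /ko/welu c: jagricest
  created
>>> measurebox.asunit v: 1372 u_from: MB u_to: B
  1372000000
>>> measurebox.asunit v: %0 u_from: F u_to: C
  6859999840/9
>>> measurebox.asunit v: %0 u_from: KiB u_to: MiB
  214374995/288
>>> cabinet.peekin p: /
  [domonon, ko/]


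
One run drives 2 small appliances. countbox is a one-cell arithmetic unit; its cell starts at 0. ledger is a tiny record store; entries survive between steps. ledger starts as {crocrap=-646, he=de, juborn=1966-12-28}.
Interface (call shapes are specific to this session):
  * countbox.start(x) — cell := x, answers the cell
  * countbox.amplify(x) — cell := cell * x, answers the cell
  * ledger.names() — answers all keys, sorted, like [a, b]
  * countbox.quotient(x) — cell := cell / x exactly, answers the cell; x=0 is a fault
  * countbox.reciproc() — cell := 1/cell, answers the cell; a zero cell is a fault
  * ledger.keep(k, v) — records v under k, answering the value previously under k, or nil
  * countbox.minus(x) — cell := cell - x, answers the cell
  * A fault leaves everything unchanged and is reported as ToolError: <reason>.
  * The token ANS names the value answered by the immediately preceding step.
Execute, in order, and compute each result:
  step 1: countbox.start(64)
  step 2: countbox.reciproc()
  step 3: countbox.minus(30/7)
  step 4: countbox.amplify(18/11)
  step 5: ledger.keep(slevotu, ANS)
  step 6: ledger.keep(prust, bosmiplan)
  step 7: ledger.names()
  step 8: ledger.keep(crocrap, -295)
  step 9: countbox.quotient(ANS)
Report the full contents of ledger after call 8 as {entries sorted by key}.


Answer: {crocrap=-295, he=de, juborn=1966-12-28, prust=bosmiplan, slevotu=-17217/2464}

Derivation:
I try countbox.start on x='64', — result: 64.
Then countbox.reciproc(), — result: 1/64.
I use countbox.minus on x='30/7': -1913/448.
Next I call countbox.amplify on x='18/11', giving -17217/2464.
I run ledger.keep on k='slevotu', v='ANS', and observe nil.
I try ledger.keep on k='prust', v='bosmiplan', which returns nil.
I run ledger.names, and see [crocrap, he, juborn, prust, slevotu].
I try ledger.keep on k='crocrap', v='-295', and observe -646.
I try countbox.quotient on x='ANS', giving 17217/1591744.


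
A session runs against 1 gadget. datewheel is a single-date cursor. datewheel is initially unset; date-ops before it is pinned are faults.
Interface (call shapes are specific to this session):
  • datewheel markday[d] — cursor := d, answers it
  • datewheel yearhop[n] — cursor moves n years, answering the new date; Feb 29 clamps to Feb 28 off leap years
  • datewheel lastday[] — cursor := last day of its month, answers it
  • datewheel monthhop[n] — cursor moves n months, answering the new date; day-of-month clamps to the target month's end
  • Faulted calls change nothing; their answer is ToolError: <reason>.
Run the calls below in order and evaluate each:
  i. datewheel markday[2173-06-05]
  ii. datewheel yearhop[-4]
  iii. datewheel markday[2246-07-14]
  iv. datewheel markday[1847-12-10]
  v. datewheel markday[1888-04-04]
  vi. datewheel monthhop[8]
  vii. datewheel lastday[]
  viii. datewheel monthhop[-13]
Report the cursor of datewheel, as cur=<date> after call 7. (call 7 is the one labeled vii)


Answer: cur=1888-12-31

Derivation:
// 1. datewheel markday(d→2173-06-05) ~> 2173-06-05
// 2. datewheel yearhop(n→-4) ~> 2169-06-05
// 3. datewheel markday(d→2246-07-14) ~> 2246-07-14
// 4. datewheel markday(d→1847-12-10) ~> 1847-12-10
// 5. datewheel markday(d→1888-04-04) ~> 1888-04-04
// 6. datewheel monthhop(n→8) ~> 1888-12-04
// 7. datewheel lastday() ~> 1888-12-31
// 8. datewheel monthhop(n→-13) ~> 1887-11-30


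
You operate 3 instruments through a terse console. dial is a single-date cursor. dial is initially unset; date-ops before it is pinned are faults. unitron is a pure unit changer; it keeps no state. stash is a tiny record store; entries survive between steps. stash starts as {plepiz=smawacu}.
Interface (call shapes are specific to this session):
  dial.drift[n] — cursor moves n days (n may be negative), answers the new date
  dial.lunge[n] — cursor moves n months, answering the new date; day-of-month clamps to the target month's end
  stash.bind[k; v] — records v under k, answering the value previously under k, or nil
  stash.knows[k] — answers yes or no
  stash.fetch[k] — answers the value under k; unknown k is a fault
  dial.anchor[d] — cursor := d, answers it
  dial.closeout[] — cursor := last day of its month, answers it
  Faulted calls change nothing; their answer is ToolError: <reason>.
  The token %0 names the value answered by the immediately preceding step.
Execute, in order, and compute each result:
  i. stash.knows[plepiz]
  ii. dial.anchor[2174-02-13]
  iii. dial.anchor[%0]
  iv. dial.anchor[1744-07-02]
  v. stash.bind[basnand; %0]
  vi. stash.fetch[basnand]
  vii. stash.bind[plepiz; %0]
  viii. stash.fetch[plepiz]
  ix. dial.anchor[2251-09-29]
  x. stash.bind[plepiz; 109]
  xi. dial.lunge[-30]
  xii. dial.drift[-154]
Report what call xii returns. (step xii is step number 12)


Answer: 2248-10-26

Derivation:
Step: knows[k→plepiz]
Result: yes
Step: anchor[d→2174-02-13]
Result: 2174-02-13
Step: anchor[d→%0]
Result: 2174-02-13
Step: anchor[d→1744-07-02]
Result: 1744-07-02
Step: bind[k→basnand; v→%0]
Result: nil
Step: fetch[k→basnand]
Result: 1744-07-02
Step: bind[k→plepiz; v→%0]
Result: smawacu
Step: fetch[k→plepiz]
Result: 1744-07-02
Step: anchor[d→2251-09-29]
Result: 2251-09-29
Step: bind[k→plepiz; v→109]
Result: 1744-07-02
Step: lunge[n→-30]
Result: 2249-03-29
Step: drift[n→-154]
Result: 2248-10-26


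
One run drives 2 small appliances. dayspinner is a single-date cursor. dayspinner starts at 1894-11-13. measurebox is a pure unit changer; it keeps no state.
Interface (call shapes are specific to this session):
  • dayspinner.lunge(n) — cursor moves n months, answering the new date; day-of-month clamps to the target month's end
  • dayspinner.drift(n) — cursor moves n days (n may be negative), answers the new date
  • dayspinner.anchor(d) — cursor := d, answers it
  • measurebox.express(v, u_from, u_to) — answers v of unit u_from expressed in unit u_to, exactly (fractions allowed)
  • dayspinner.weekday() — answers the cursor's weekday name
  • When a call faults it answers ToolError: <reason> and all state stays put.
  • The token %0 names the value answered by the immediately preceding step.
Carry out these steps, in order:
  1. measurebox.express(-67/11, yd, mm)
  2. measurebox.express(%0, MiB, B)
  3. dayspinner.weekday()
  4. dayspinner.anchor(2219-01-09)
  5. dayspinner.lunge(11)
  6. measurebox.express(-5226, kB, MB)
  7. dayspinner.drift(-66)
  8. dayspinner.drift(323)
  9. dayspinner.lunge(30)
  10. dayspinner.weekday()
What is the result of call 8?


% measurebox.express(-67/11, yd, mm) -> -306324/55
% measurebox.express(%0, MiB, B) -> -321203994624/55
% dayspinner.weekday() -> Tuesday
% dayspinner.anchor(2219-01-09) -> 2219-01-09
% dayspinner.lunge(11) -> 2219-12-09
% measurebox.express(-5226, kB, MB) -> -2613/500
% dayspinner.drift(-66) -> 2219-10-04
% dayspinner.drift(323) -> 2220-08-22
% dayspinner.lunge(30) -> 2223-02-22
% dayspinner.weekday() -> Saturday

Answer: 2220-08-22


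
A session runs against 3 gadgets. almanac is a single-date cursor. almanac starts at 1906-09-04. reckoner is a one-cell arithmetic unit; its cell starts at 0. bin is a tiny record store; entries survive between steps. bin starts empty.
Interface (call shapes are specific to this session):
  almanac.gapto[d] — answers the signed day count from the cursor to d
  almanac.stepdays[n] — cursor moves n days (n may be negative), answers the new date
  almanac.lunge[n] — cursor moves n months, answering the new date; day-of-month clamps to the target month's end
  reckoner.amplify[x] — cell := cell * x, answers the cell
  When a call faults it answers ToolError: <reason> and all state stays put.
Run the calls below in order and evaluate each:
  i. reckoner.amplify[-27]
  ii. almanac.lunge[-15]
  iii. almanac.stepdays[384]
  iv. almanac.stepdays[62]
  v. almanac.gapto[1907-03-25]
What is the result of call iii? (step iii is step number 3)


I invoke amplify with x='-27', and observe 0.
Calling lunge with n='-15', → 1905-06-04.
I invoke stepdays with n='384', giving 1906-06-23.
Invoking stepdays with n='62', yielding 1906-08-24.
Then gapto with d='1907-03-25', and observe 213.

Answer: 1906-06-23


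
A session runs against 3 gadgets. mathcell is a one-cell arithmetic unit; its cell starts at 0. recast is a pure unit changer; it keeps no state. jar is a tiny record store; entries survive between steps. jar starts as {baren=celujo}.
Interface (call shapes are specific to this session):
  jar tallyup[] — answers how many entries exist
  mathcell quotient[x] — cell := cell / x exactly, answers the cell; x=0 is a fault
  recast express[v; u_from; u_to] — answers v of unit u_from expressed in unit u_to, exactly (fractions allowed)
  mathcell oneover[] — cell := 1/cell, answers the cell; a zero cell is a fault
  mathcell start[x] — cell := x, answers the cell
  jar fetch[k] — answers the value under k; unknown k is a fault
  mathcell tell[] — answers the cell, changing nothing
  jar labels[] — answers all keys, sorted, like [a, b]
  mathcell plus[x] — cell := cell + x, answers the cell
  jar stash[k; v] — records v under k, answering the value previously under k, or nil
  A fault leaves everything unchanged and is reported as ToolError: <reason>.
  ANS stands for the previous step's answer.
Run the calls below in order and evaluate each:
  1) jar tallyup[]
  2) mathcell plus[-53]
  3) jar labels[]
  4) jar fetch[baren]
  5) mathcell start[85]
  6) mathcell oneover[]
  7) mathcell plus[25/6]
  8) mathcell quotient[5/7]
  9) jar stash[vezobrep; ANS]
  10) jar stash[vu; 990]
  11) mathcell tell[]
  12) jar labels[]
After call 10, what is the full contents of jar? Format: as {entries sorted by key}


$ jar tallyup
= 1
$ mathcell plus x='-53'
= -53
$ jar labels
= [baren]
$ jar fetch k='baren'
= celujo
$ mathcell start x='85'
= 85
$ mathcell oneover
= 1/85
$ mathcell plus x='25/6'
= 2131/510
$ mathcell quotient x='5/7'
= 14917/2550
$ jar stash k='vezobrep' v='ANS'
= nil
$ jar stash k='vu' v='990'
= nil
$ mathcell tell
= 14917/2550
$ jar labels
= [baren, vezobrep, vu]

Answer: {baren=celujo, vezobrep=14917/2550, vu=990}


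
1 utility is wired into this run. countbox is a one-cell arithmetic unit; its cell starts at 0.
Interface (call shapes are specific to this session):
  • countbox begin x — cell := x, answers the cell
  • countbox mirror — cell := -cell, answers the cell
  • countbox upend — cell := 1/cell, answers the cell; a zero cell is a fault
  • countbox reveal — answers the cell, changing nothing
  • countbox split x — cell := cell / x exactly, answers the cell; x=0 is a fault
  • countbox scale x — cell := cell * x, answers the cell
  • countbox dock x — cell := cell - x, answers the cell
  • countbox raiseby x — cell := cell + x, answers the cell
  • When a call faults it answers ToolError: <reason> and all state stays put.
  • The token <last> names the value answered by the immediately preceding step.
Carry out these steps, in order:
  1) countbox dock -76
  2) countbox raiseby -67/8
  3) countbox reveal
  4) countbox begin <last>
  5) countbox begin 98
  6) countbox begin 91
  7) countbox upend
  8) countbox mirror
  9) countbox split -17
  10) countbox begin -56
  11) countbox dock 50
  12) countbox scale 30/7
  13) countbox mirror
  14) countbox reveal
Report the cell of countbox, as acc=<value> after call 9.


>> countbox dock(x→-76)
<< 76
>> countbox raiseby(x→-67/8)
<< 541/8
>> countbox reveal()
<< 541/8
>> countbox begin(x→<last>)
<< 541/8
>> countbox begin(x→98)
<< 98
>> countbox begin(x→91)
<< 91
>> countbox upend()
<< 1/91
>> countbox mirror()
<< -1/91
>> countbox split(x→-17)
<< 1/1547
>> countbox begin(x→-56)
<< -56
>> countbox dock(x→50)
<< -106
>> countbox scale(x→30/7)
<< -3180/7
>> countbox mirror()
<< 3180/7
>> countbox reveal()
<< 3180/7

Answer: acc=1/1547


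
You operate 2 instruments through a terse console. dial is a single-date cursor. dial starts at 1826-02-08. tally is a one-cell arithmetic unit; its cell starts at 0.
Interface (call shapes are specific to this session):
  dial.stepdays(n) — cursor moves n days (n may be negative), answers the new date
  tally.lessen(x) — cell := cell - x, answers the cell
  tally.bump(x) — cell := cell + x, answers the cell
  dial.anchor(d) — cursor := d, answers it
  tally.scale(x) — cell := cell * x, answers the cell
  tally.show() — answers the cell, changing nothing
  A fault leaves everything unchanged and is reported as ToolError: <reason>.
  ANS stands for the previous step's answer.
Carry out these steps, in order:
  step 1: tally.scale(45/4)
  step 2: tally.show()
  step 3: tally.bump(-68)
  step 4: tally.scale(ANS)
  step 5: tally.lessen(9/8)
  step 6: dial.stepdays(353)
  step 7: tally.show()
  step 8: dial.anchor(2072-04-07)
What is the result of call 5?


-- 1. scale(x: 45/4) : 0
-- 2. show() : 0
-- 3. bump(x: -68) : -68
-- 4. scale(x: ANS) : 4624
-- 5. lessen(x: 9/8) : 36983/8
-- 6. stepdays(n: 353) : 1827-01-27
-- 7. show() : 36983/8
-- 8. anchor(d: 2072-04-07) : 2072-04-07

Answer: 36983/8


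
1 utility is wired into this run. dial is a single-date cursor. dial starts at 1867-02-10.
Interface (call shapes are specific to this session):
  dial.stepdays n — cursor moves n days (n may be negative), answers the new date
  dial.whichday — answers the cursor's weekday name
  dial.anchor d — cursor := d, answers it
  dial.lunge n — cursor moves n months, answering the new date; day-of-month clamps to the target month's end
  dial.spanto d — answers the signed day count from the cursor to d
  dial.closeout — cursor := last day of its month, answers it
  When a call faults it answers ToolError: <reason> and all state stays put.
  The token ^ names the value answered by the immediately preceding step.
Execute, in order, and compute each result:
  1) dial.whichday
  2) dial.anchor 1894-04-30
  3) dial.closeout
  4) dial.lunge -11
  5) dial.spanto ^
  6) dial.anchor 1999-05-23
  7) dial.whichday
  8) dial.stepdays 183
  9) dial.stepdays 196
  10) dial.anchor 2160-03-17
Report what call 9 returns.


Answer: 2000-06-05

Derivation:
# 1. dial.whichday() : Sunday
# 2. dial.anchor(d→1894-04-30) : 1894-04-30
# 3. dial.closeout() : 1894-04-30
# 4. dial.lunge(n→-11) : 1893-05-30
# 5. dial.spanto(d→^) : 0
# 6. dial.anchor(d→1999-05-23) : 1999-05-23
# 7. dial.whichday() : Sunday
# 8. dial.stepdays(n→183) : 1999-11-22
# 9. dial.stepdays(n→196) : 2000-06-05
# 10. dial.anchor(d→2160-03-17) : 2160-03-17


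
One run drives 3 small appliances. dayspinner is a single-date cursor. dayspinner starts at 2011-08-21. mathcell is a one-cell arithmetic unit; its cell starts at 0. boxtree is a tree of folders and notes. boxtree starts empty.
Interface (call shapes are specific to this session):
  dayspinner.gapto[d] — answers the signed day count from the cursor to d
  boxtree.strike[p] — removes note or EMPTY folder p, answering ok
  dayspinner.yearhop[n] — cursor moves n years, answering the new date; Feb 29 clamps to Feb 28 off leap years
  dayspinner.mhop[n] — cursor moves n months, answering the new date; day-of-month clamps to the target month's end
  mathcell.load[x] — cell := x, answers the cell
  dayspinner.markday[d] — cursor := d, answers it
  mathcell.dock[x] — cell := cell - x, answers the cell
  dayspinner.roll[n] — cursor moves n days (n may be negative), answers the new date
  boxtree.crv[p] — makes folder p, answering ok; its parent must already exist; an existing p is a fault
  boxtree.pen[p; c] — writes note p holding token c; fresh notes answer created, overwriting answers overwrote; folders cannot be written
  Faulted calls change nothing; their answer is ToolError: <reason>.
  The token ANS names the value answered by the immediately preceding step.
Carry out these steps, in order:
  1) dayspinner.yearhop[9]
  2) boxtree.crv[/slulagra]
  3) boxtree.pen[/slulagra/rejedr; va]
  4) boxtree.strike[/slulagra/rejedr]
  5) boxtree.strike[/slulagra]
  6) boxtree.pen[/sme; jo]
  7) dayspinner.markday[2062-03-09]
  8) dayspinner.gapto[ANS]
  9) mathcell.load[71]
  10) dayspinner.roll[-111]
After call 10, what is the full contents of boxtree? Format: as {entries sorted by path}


> yearhop 9
[out] 2020-08-21
> crv /slulagra
[out] ok
> pen /slulagra/rejedr va
[out] created
> strike /slulagra/rejedr
[out] ok
> strike /slulagra
[out] ok
> pen /sme jo
[out] created
> markday 2062-03-09
[out] 2062-03-09
> gapto ANS
[out] 0
> load 71
[out] 71
> roll -111
[out] 2061-11-18

Answer: {sme=jo}


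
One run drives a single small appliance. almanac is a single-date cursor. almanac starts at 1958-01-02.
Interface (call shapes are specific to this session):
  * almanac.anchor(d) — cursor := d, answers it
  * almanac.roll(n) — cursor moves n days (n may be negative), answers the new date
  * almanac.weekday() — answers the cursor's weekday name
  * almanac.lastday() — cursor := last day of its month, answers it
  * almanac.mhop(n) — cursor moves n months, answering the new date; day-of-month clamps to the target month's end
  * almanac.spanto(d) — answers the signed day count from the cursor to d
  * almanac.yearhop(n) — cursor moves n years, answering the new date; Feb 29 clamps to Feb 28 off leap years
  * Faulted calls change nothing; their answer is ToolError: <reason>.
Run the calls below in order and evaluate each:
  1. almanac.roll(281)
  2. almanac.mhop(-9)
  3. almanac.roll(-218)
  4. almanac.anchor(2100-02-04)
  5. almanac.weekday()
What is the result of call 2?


Using almanac.roll on n→281, and see 1958-10-10.
I try almanac.mhop on n→-9, and see 1958-01-10.
Calling almanac.roll on n→-218, and get 1957-06-06.
I try almanac.anchor on d→2100-02-04: 2100-02-04.
Now I run almanac.weekday(), which returns Thursday.

Answer: 1958-01-10


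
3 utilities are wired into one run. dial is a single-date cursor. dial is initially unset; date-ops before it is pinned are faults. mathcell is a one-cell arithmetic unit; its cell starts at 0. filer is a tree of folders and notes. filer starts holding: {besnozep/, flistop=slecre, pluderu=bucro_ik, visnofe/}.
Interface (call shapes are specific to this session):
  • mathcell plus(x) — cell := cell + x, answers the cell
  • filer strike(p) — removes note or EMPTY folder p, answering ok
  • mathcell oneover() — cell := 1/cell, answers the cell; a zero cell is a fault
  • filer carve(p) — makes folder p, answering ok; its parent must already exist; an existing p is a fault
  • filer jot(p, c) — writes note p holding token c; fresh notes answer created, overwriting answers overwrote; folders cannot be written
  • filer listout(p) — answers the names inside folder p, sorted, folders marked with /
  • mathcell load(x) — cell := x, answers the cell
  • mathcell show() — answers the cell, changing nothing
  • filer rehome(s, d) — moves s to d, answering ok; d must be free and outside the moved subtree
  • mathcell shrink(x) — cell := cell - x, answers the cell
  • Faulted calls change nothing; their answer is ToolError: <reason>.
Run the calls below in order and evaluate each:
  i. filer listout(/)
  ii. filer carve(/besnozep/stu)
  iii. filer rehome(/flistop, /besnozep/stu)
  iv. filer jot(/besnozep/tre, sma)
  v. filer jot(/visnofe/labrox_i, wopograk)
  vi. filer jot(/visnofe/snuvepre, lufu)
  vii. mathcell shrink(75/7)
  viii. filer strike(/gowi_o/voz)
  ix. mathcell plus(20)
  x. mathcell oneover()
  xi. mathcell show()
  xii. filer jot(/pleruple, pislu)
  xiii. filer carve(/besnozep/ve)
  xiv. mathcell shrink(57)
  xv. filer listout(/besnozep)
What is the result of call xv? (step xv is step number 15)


% filer listout p→/
  [besnozep/, flistop, pluderu, visnofe/]
% filer carve p→/besnozep/stu
  ok
% filer rehome s→/flistop d→/besnozep/stu
  ToolError: exists
% filer jot p→/besnozep/tre c→sma
  created
% filer jot p→/visnofe/labrox_i c→wopograk
  created
% filer jot p→/visnofe/snuvepre c→lufu
  created
% mathcell shrink x→75/7
  -75/7
% filer strike p→/gowi_o/voz
  ToolError: not found
% mathcell plus x→20
  65/7
% mathcell oneover
  7/65
% mathcell show
  7/65
% filer jot p→/pleruple c→pislu
  created
% filer carve p→/besnozep/ve
  ok
% mathcell shrink x→57
  -3698/65
% filer listout p→/besnozep
  [stu/, tre, ve/]

Answer: [stu/, tre, ve/]


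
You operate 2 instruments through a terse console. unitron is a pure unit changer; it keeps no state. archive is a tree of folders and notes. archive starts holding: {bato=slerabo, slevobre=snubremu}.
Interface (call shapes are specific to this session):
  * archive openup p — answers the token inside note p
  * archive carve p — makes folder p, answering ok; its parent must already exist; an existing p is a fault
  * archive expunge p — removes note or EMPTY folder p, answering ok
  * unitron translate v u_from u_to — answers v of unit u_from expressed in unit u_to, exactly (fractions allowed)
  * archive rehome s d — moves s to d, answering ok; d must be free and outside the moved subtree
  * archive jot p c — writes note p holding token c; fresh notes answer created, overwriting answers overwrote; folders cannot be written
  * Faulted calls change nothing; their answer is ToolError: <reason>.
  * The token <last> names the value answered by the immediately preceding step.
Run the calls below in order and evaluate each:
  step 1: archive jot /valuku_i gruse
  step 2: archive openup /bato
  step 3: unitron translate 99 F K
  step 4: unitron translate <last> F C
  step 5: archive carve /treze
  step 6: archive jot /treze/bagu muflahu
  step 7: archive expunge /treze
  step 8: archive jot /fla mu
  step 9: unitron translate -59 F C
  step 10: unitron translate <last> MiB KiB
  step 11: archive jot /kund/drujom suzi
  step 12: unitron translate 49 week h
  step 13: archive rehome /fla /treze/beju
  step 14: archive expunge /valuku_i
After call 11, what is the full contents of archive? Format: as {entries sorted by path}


Answer: {bato=slerabo, fla=mu, slevobre=snubremu, treze/, treze/bagu=muflahu, valuku_i=gruse}

Derivation:
Step: archive jot[p→/valuku_i; c→gruse]
Result: created
Step: archive openup[p→/bato]
Result: slerabo
Step: unitron translate[v→99; u_from→F; u_to→K]
Result: 55867/180
Step: unitron translate[v→<last>; u_from→F; u_to→C]
Result: 50107/324
Step: archive carve[p→/treze]
Result: ok
Step: archive jot[p→/treze/bagu; c→muflahu]
Result: created
Step: archive expunge[p→/treze]
Result: ToolError: not empty
Step: archive jot[p→/fla; c→mu]
Result: created
Step: unitron translate[v→-59; u_from→F; u_to→C]
Result: -455/9
Step: unitron translate[v→<last>; u_from→MiB; u_to→KiB]
Result: -465920/9
Step: archive jot[p→/kund/drujom; c→suzi]
Result: ToolError: no parent
Step: unitron translate[v→49; u_from→week; u_to→h]
Result: 8232
Step: archive rehome[s→/fla; d→/treze/beju]
Result: ok
Step: archive expunge[p→/valuku_i]
Result: ok
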